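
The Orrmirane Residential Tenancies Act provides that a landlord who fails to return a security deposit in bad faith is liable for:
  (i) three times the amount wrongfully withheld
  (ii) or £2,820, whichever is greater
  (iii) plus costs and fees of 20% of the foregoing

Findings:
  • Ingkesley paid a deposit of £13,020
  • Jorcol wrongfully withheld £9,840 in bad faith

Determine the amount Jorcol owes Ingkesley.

Recovery: £35,424

Trebled: 3 × £9,840 = £29,520
Minimum £2,820: £29,520 meets the minimum, no increase.
Costs and fees: 20% of £29,520 = £5,904
Total recovery: £29,520 + £5,904 = £35,424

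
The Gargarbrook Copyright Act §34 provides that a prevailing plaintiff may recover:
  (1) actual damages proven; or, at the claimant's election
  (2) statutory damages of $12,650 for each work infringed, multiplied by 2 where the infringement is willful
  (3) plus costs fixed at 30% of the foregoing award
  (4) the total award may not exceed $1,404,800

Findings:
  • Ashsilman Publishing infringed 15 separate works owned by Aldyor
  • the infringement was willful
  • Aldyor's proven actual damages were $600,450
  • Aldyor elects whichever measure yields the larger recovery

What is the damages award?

$780,585

Statutory damages: 15 × $12,650 = $189,750
Doubled: 2 × $189,750 = $379,500
Greater of actual damages ($600,450) or enhanced statutory damages ($379,500): $600,450
Costs: 30% of $600,450 = $180,135
Award plus costs: $600,450 + $180,135 = $780,585
Cap at $1,404,800: $780,585 is within the cap, no reduction.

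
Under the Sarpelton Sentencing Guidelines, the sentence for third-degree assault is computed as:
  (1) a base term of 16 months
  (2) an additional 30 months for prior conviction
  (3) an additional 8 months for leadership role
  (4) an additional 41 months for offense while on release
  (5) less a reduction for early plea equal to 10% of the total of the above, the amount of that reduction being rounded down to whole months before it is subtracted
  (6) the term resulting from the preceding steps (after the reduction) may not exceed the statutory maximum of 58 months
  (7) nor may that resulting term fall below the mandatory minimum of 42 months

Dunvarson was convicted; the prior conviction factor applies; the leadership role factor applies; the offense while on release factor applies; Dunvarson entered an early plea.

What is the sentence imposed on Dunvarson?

58 months

Prior conviction enhancement: +30 months
Leadership role enhancement: +8 months
Offense while on release enhancement: +41 months
Adjusted term: 16 months + 30 months + 8 months + 41 months = 95 months
Early plea reduction: 10% of 95 months = 9 months (rounded down)
After reduction: 95 − 9 = 86 months
Cap at 58 months: 86 months exceeds the cap → 58 months
Minimum 42 months: 58 months meets the minimum, no increase.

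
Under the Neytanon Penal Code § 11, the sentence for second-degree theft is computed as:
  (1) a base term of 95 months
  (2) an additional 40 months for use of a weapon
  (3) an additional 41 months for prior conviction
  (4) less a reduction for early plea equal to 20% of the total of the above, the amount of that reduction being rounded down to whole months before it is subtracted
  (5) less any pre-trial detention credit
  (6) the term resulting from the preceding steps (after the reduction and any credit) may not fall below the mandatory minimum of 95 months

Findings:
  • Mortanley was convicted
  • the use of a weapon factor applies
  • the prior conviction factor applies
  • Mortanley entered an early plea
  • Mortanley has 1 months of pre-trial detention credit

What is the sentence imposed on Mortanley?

140 months

Use of a weapon enhancement: +40 months
Prior conviction enhancement: +41 months
Adjusted term: 95 months + 40 months + 41 months = 176 months
Early plea reduction: 20% of 176 months = 35 months (rounded down)
After reduction: 176 − 35 = 141 months
Less pre-trial detention credit: 141 months − 1 months = 140 months
Minimum 95 months: 140 months meets the minimum, no increase.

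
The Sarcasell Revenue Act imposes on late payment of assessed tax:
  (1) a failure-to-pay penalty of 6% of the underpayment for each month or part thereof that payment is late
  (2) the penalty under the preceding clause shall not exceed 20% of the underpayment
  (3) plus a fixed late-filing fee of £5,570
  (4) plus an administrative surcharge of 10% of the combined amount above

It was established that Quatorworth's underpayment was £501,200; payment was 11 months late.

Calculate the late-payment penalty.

£116,391

Accrued rate: 6% × 11 = 66%, capped at 20% → 20%
Failure-to-pay penalty: 20% of £501,200 = £100,240
Penalty before surcharge: £100,240 + £5,570 = £105,810
Administrative surcharge: 10% of £105,810 = £10,581
Total penalty: £105,810 + £10,581 = £116,391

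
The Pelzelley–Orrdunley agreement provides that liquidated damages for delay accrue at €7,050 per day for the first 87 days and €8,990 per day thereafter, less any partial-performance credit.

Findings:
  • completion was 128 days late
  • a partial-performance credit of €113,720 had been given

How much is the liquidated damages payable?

€868,220

First 87 days: 87 × €7,050 = €613,350
Remaining days: (128 − 87) × €8,990 = €368,590
Accrued per-day damages: €613,350 + €368,590 = €981,940
Less partial-performance credit: €981,940 − €113,720 = €868,220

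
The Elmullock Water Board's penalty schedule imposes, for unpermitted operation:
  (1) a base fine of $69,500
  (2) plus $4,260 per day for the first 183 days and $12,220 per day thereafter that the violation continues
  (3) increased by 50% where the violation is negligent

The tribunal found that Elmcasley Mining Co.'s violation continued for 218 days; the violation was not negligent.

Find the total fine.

First 183 days: 183 × $4,260 = $779,580
Remaining days: (218 − 183) × $12,220 = $427,700
Per-day component: $779,580 + $427,700 = $1,207,280
Base plus per-day: $69,500 + $1,207,280 = $1,276,780
The violation was not negligent: no 50% increase.

$1,276,780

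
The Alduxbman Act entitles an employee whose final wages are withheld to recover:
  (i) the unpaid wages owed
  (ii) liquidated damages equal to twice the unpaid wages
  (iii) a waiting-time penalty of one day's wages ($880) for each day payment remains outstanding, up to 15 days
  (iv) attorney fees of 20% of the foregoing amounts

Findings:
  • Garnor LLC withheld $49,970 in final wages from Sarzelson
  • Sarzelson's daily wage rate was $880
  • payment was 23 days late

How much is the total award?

Doubled: 2 × $49,970 = $99,940
Penalty days: min(23, 15) = 15
Waiting-time penalty: 15 × $880 = $13,200
Subtotal: $49,970 + $99,940 + $13,200 = $163,110
Attorney fees: 20% of $163,110 = $32,622
Total award: $163,110 + $32,622 = $195,732

$195,732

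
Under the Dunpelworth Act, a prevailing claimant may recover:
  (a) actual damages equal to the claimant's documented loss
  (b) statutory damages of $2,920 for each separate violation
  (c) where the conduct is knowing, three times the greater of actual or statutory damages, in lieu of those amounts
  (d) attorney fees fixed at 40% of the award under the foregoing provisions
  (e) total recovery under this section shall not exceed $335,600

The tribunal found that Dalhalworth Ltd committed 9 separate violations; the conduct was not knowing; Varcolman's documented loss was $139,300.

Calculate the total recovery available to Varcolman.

$231,812

Statutory damages: 9 × $2,920 = $26,280
Conduct not knowing: the in-lieu enhancement does not apply.
Actual plus statutory damages: $139,300 + $26,280 = $165,580
Attorney fees: 40% of $165,580 = $66,232
Total before cap: $165,580 + $66,232 = $231,812
Cap at $335,600: $231,812 is within the cap, no reduction.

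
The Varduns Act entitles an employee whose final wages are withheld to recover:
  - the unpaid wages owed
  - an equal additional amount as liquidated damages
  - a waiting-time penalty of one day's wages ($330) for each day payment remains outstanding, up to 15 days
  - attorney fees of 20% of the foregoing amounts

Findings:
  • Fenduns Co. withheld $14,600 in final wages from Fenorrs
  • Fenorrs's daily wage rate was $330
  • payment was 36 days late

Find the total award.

Liquidated damages (equal amount): $14,600
Penalty days: min(36, 15) = 15
Waiting-time penalty: 15 × $330 = $4,950
Subtotal: $14,600 + $14,600 + $4,950 = $34,150
Attorney fees: 20% of $34,150 = $6,830
Total award: $34,150 + $6,830 = $40,980

$40,980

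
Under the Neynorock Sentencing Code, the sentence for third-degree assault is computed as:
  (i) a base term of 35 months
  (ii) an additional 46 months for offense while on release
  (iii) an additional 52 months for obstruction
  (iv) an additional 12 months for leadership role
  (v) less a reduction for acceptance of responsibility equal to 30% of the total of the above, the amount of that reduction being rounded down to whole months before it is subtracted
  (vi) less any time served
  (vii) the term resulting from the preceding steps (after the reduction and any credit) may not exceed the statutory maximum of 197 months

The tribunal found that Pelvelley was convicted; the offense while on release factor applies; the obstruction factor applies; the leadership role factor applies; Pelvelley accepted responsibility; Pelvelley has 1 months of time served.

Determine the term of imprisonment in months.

Offense while on release enhancement: +46 months
Obstruction enhancement: +52 months
Leadership role enhancement: +12 months
Adjusted term: 35 months + 46 months + 52 months + 12 months = 145 months
Acceptance of responsibility reduction: 30% of 145 months = 43 months (rounded down)
After reduction: 145 − 43 = 102 months
Less time served: 102 months − 1 months = 101 months
Cap at 197 months: 101 months is within the cap, no reduction.

101 months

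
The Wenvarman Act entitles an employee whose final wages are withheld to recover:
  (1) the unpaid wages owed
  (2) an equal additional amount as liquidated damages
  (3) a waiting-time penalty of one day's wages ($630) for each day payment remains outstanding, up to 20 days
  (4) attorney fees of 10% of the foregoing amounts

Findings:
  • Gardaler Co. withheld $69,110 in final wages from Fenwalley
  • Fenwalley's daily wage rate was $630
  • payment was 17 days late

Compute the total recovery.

Liquidated damages (equal amount): $69,110
Penalty days: min(17, 20) = 17
Waiting-time penalty: 17 × $630 = $10,710
Subtotal: $69,110 + $69,110 + $10,710 = $148,930
Attorney fees: 10% of $148,930 = $14,893
Total award: $148,930 + $14,893 = $163,823

$163,823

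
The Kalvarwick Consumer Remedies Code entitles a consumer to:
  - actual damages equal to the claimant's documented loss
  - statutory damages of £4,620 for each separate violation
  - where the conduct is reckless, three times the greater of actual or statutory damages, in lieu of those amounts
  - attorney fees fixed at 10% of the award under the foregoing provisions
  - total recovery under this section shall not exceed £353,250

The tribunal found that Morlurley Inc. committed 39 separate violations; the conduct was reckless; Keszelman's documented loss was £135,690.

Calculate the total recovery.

Total recovery: £353,250

Statutory damages: 39 × £4,620 = £180,180
Greater of actual damages (£135,690) or statutory damages (£180,180): £180,180
Trebled: 3 × £180,180 = £540,540
Attorney fees: 10% of £540,540 = £54,054
Total before cap: £540,540 + £54,054 = £594,594
Cap at £353,250: £594,594 exceeds the cap → £353,250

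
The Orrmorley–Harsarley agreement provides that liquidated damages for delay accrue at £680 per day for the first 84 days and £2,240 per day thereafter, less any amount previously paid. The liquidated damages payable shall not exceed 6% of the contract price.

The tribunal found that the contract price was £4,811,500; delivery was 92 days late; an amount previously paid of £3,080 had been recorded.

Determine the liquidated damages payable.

First 84 days: 84 × £680 = £57,120
Remaining days: (92 − 84) × £2,240 = £17,920
Accrued per-day damages: £57,120 + £17,920 = £75,040
Less amount previously paid: £75,040 − £3,080 = £71,960
Cap: 6% of £4,811,500 = £288,690
Cap at £288,690: £71,960 is within the cap, no reduction.

£71,960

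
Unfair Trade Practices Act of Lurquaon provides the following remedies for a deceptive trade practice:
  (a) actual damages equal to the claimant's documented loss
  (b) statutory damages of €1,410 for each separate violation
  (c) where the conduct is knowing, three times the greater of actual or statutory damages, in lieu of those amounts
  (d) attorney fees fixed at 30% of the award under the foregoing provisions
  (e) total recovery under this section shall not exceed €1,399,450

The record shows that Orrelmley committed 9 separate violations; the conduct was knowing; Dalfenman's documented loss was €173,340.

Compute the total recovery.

€676,026

Statutory damages: 9 × €1,410 = €12,690
Greater of actual damages (€173,340) or statutory damages (€12,690): €173,340
Trebled: 3 × €173,340 = €520,020
Attorney fees: 30% of €520,020 = €156,006
Total before cap: €520,020 + €156,006 = €676,026
Cap at €1,399,450: €676,026 is within the cap, no reduction.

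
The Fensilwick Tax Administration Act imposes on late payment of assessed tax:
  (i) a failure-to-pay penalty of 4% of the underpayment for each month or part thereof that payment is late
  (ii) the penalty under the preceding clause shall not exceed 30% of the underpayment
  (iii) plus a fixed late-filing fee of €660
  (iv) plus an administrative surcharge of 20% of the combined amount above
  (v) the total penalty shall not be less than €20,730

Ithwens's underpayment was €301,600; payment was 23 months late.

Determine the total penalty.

Penalty: €109,368

Accrued rate: 4% × 23 = 92%, capped at 30% → 30%
Failure-to-pay penalty: 30% of €301,600 = €90,480
Penalty before surcharge: €90,480 + €660 = €91,140
Administrative surcharge: 20% of €91,140 = €18,228
Total penalty: €91,140 + €18,228 = €109,368
Minimum €20,730: €109,368 meets the minimum, no increase.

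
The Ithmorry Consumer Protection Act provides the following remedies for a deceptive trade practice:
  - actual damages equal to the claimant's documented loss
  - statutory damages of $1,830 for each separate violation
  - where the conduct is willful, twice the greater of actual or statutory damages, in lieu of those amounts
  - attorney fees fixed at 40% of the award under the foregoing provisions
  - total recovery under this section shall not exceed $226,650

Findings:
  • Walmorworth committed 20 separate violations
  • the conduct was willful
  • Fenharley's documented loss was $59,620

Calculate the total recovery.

Total recovery: $166,936

Statutory damages: 20 × $1,830 = $36,600
Greater of actual damages ($59,620) or statutory damages ($36,600): $59,620
Doubled: 2 × $59,620 = $119,240
Attorney fees: 40% of $119,240 = $47,696
Total before cap: $119,240 + $47,696 = $166,936
Cap at $226,650: $166,936 is within the cap, no reduction.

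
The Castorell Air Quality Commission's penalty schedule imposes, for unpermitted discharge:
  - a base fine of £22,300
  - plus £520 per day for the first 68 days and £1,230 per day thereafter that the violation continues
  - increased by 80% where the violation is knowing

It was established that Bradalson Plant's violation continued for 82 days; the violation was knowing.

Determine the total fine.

First 68 days: 68 × £520 = £35,360
Remaining days: (82 − 68) × £1,230 = £17,220
Per-day component: £35,360 + £17,220 = £52,580
Base plus per-day: £22,300 + £52,580 = £74,880
Enhancement: 80% of £74,880 = £59,904
Enhanced fine: £74,880 + £59,904 = £134,784

£134,784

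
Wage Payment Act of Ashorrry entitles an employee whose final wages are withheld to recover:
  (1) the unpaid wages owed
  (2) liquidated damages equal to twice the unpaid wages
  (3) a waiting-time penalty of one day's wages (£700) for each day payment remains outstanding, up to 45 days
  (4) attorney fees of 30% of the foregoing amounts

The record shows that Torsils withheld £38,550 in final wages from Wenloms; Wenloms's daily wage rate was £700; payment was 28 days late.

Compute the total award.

Doubled: 2 × £38,550 = £77,100
Penalty days: min(28, 45) = 28
Waiting-time penalty: 28 × £700 = £19,600
Subtotal: £38,550 + £77,100 + £19,600 = £135,250
Attorney fees: 30% of £135,250 = £40,575
Total award: £135,250 + £40,575 = £175,825

£175,825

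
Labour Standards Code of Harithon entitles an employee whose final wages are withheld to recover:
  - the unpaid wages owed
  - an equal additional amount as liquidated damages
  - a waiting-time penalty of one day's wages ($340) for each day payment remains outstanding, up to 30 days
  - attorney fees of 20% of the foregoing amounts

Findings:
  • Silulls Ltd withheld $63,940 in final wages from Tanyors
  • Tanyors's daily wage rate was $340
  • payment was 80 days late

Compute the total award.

$165,696

Liquidated damages (equal amount): $63,940
Penalty days: min(80, 30) = 30
Waiting-time penalty: 30 × $340 = $10,200
Subtotal: $63,940 + $63,940 + $10,200 = $138,080
Attorney fees: 20% of $138,080 = $27,616
Total award: $138,080 + $27,616 = $165,696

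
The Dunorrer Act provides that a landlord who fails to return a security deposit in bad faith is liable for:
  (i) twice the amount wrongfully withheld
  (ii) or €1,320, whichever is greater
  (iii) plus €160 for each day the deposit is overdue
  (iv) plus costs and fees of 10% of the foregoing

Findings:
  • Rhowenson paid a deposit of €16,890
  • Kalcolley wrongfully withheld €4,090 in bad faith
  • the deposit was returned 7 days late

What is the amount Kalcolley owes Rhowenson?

€10,230

Doubled: 2 × €4,090 = €8,180
Minimum €1,320: €8,180 meets the minimum, no increase.
Late-return penalty: 7 × €160 = €1,120
Damages plus late penalty: €8,180 + €1,120 = €9,300
Costs and fees: 10% of €9,300 = €930
Total recovery: €9,300 + €930 = €10,230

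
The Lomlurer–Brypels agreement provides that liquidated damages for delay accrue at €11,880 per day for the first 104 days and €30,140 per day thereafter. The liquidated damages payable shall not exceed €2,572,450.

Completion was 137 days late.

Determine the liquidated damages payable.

€2,230,140

First 104 days: 104 × €11,880 = €1,235,520
Remaining days: (137 − 104) × €30,140 = €994,620
Accrued per-day damages: €1,235,520 + €994,620 = €2,230,140
Cap at €2,572,450: €2,230,140 is within the cap, no reduction.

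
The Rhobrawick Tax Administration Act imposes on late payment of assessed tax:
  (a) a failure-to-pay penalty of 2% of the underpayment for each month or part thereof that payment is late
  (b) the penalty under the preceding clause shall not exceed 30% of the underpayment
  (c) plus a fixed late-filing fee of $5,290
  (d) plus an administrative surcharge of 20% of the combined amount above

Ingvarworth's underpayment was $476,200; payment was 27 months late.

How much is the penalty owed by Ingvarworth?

Accrued rate: 2% × 27 = 54%, capped at 30% → 30%
Failure-to-pay penalty: 30% of $476,200 = $142,860
Penalty before surcharge: $142,860 + $5,290 = $148,150
Administrative surcharge: 20% of $148,150 = $29,630
Total penalty: $148,150 + $29,630 = $177,780

$177,780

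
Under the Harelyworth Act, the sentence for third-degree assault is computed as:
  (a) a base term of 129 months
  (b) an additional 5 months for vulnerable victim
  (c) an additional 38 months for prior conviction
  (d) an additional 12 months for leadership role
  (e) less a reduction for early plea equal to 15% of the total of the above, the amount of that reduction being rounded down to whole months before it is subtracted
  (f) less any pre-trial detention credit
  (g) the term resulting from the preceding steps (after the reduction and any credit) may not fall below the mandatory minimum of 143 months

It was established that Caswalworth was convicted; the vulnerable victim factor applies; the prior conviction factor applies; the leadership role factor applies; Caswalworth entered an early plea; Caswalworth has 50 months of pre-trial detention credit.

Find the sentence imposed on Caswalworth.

143 months

Vulnerable victim enhancement: +5 months
Prior conviction enhancement: +38 months
Leadership role enhancement: +12 months
Adjusted term: 129 months + 5 months + 38 months + 12 months = 184 months
Early plea reduction: 15% of 184 months = 27 months (rounded down)
After reduction: 184 − 27 = 157 months
Less pre-trial detention credit: 157 months − 50 months = 107 months
Minimum 143 months: 107 months is below the minimum → 143 months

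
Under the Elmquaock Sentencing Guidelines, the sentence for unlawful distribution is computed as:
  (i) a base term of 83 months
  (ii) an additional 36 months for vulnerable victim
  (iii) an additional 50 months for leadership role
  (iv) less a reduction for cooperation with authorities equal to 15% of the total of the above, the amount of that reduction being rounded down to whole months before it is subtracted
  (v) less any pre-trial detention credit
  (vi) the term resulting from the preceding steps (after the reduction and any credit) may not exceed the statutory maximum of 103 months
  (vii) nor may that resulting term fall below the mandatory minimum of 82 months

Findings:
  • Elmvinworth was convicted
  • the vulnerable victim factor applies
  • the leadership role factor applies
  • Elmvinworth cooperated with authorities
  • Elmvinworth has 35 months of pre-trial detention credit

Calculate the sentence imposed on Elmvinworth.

Vulnerable victim enhancement: +36 months
Leadership role enhancement: +50 months
Adjusted term: 83 months + 36 months + 50 months = 169 months
Cooperation with authorities reduction: 15% of 169 months = 25 months (rounded down)
After reduction: 169 − 25 = 144 months
Less pre-trial detention credit: 144 months − 35 months = 109 months
Cap at 103 months: 109 months exceeds the cap → 103 months
Minimum 82 months: 103 months meets the minimum, no increase.

103 months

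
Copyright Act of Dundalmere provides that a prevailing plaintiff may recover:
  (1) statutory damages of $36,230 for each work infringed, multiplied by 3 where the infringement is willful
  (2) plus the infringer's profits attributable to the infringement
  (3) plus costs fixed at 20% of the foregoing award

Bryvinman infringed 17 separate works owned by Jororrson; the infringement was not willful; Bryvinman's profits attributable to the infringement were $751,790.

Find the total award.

$1,641,240

Statutory damages: 17 × $36,230 = $615,910
Infringement not willful: no ×3 enhancement.
Combined award: $615,910 + $751,790 = $1,367,700
Costs: 20% of $1,367,700 = $273,540
Award plus costs: $1,367,700 + $273,540 = $1,641,240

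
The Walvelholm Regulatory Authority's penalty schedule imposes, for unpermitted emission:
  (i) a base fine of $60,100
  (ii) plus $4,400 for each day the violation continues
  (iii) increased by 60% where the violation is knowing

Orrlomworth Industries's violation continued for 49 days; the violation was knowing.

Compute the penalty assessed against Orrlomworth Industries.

$441,120

Per-day component: 49 × $4,400 = $215,600
Base plus per-day: $60,100 + $215,600 = $275,700
Enhancement: 60% of $275,700 = $165,420
Enhanced fine: $275,700 + $165,420 = $441,120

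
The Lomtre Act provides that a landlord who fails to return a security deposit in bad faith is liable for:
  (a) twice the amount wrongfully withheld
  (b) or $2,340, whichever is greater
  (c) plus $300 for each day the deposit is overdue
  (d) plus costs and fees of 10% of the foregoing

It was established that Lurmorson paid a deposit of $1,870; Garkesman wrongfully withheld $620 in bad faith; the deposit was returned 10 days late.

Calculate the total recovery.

Doubled: 2 × $620 = $1,240
Minimum $2,340: $1,240 is below the minimum → $2,340
Late-return penalty: 10 × $300 = $3,000
Damages plus late penalty: $2,340 + $3,000 = $5,340
Costs and fees: 10% of $5,340 = $534
Total recovery: $5,340 + $534 = $5,874

$5,874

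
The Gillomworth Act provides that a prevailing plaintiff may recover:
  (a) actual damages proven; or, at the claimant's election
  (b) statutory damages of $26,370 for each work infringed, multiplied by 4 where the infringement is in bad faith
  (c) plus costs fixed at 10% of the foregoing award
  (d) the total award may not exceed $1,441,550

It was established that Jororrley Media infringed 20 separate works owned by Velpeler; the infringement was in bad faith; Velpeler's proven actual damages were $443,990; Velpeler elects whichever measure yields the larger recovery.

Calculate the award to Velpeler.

Statutory damages: 20 × $26,370 = $527,400
Multiplied by 4: 4 × $527,400 = $2,109,600
Greater of actual damages ($443,990) or enhanced statutory damages ($2,109,600): $2,109,600
Costs: 10% of $2,109,600 = $210,960
Award plus costs: $2,109,600 + $210,960 = $2,320,560
Cap at $1,441,550: $2,320,560 exceeds the cap → $1,441,550

$1,441,550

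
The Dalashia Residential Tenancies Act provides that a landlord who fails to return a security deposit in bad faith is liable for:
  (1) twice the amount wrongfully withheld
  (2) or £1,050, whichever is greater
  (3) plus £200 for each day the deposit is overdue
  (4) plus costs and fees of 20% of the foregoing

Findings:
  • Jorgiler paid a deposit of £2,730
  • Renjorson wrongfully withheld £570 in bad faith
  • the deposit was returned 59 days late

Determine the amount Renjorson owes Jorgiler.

£15,528

Doubled: 2 × £570 = £1,140
Minimum £1,050: £1,140 meets the minimum, no increase.
Late-return penalty: 59 × £200 = £11,800
Damages plus late penalty: £1,140 + £11,800 = £12,940
Costs and fees: 20% of £12,940 = £2,588
Total recovery: £12,940 + £2,588 = £15,528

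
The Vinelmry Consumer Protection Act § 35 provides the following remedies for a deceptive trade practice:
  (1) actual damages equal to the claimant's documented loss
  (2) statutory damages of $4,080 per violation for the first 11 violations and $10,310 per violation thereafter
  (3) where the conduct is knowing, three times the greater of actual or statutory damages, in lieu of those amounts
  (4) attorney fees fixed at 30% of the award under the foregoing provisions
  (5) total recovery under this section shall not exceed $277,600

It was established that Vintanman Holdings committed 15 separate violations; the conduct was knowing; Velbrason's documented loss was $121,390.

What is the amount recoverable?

$277,600

First 11 violations: 11 × $4,080 = $44,880
Remaining violations: (15 − 11) × $10,310 = $41,240
Statutory damages: $44,880 + $41,240 = $86,120
Greater of actual damages ($121,390) or statutory damages ($86,120): $121,390
Trebled: 3 × $121,390 = $364,170
Attorney fees: 30% of $364,170 = $109,251
Total before cap: $364,170 + $109,251 = $473,421
Cap at $277,600: $473,421 exceeds the cap → $277,600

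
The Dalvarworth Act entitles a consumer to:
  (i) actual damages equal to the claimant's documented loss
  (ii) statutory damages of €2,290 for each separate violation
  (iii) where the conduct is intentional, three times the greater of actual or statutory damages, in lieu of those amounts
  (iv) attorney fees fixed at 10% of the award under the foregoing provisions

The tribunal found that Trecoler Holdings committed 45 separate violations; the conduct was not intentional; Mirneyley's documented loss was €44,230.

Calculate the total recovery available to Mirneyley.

Statutory damages: 45 × €2,290 = €103,050
Conduct not intentional: the in-lieu enhancement does not apply.
Actual plus statutory damages: €44,230 + €103,050 = €147,280
Attorney fees: 10% of €147,280 = €14,728
Total recovery: €147,280 + €14,728 = €162,008

€162,008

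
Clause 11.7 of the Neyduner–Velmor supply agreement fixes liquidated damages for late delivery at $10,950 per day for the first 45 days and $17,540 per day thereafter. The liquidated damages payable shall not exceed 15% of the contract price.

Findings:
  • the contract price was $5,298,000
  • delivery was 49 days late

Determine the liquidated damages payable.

First 45 days: 45 × $10,950 = $492,750
Remaining days: (49 − 45) × $17,540 = $70,160
Accrued per-day damages: $492,750 + $70,160 = $562,910
Cap: 15% of $5,298,000 = $794,700
Cap at $794,700: $562,910 is within the cap, no reduction.

$562,910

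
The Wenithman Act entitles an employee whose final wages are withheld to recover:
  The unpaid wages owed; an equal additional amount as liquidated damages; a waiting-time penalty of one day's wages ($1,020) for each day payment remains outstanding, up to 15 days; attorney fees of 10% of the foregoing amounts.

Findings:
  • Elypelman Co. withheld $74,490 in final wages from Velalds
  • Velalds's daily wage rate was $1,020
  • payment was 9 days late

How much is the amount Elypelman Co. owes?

$173,976

Liquidated damages (equal amount): $74,490
Penalty days: min(9, 15) = 9
Waiting-time penalty: 9 × $1,020 = $9,180
Subtotal: $74,490 + $74,490 + $9,180 = $158,160
Attorney fees: 10% of $158,160 = $15,816
Total award: $158,160 + $15,816 = $173,976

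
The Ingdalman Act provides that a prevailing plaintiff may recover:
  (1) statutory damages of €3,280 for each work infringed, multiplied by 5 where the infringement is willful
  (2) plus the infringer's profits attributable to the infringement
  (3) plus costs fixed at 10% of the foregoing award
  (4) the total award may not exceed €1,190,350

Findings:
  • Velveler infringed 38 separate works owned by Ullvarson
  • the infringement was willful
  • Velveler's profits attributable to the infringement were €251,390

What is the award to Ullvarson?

Award: €962,049

Statutory damages: 38 × €3,280 = €124,640
Multiplied by 5: 5 × €124,640 = €623,200
Combined award: €623,200 + €251,390 = €874,590
Costs: 10% of €874,590 = €87,459
Award plus costs: €874,590 + €87,459 = €962,049
Cap at €1,190,350: €962,049 is within the cap, no reduction.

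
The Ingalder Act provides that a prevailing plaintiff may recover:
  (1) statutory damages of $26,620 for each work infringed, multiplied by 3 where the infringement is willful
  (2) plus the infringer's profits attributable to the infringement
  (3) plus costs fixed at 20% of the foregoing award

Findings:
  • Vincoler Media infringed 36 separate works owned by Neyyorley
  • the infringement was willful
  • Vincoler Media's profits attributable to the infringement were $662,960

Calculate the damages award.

Statutory damages: 36 × $26,620 = $958,320
Trebled: 3 × $958,320 = $2,874,960
Combined award: $2,874,960 + $662,960 = $3,537,920
Costs: 20% of $3,537,920 = $707,584
Award plus costs: $3,537,920 + $707,584 = $4,245,504

$4,245,504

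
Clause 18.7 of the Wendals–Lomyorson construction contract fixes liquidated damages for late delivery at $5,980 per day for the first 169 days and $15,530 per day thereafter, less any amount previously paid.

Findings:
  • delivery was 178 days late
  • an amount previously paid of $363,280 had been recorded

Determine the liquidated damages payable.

$787,110

First 169 days: 169 × $5,980 = $1,010,620
Remaining days: (178 − 169) × $15,530 = $139,770
Accrued per-day damages: $1,010,620 + $139,770 = $1,150,390
Less amount previously paid: $1,150,390 − $363,280 = $787,110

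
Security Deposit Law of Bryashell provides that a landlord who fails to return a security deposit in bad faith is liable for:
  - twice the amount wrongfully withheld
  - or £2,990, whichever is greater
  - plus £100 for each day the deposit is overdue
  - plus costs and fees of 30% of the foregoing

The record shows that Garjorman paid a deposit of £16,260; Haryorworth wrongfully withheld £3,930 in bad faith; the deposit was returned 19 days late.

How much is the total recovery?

Doubled: 2 × £3,930 = £7,860
Minimum £2,990: £7,860 meets the minimum, no increase.
Late-return penalty: 19 × £100 = £1,900
Damages plus late penalty: £7,860 + £1,900 = £9,760
Costs and fees: 30% of £9,760 = £2,928
Total recovery: £9,760 + £2,928 = £12,688

£12,688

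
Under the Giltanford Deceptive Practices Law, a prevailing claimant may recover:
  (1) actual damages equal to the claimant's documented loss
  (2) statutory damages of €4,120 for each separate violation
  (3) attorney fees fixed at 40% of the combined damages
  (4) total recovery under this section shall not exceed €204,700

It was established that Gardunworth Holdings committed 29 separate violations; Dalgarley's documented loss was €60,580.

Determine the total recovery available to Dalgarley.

Total recovery: €204,700

Statutory damages: 29 × €4,120 = €119,480
Combined damages: €60,580 + €119,480 = €180,060
Attorney fees: 40% of €180,060 = €72,024
Total before cap: €180,060 + €72,024 = €252,084
Cap at €204,700: €252,084 exceeds the cap → €204,700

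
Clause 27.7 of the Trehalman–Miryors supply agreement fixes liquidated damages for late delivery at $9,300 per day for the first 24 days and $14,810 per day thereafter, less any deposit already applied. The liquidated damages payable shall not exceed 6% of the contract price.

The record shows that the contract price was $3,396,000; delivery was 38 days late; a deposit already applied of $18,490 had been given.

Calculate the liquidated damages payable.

$203,760

First 24 days: 24 × $9,300 = $223,200
Remaining days: (38 − 24) × $14,810 = $207,340
Accrued per-day damages: $223,200 + $207,340 = $430,540
Less deposit already applied: $430,540 − $18,490 = $412,050
Cap: 6% of $3,396,000 = $203,760
Cap at $203,760: $412,050 exceeds the cap → $203,760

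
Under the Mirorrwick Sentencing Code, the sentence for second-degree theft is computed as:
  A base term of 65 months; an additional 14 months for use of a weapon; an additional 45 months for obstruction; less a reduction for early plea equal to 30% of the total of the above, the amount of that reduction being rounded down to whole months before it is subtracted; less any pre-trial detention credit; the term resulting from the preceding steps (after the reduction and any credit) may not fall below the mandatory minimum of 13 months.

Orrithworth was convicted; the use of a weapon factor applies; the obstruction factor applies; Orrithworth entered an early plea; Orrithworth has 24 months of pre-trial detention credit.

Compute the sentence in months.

Use of a weapon enhancement: +14 months
Obstruction enhancement: +45 months
Adjusted term: 65 months + 14 months + 45 months = 124 months
Early plea reduction: 30% of 124 months = 37 months (rounded down)
After reduction: 124 − 37 = 87 months
Less pre-trial detention credit: 87 months − 24 months = 63 months
Minimum 13 months: 63 months meets the minimum, no increase.

63 months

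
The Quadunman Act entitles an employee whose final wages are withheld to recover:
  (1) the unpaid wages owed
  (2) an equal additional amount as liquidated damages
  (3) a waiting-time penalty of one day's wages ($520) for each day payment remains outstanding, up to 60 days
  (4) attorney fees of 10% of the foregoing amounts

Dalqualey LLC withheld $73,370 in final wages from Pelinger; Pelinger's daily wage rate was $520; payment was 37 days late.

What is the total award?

Liquidated damages (equal amount): $73,370
Penalty days: min(37, 60) = 37
Waiting-time penalty: 37 × $520 = $19,240
Subtotal: $73,370 + $73,370 + $19,240 = $165,980
Attorney fees: 10% of $165,980 = $16,598
Total award: $165,980 + $16,598 = $182,578

Total award: $182,578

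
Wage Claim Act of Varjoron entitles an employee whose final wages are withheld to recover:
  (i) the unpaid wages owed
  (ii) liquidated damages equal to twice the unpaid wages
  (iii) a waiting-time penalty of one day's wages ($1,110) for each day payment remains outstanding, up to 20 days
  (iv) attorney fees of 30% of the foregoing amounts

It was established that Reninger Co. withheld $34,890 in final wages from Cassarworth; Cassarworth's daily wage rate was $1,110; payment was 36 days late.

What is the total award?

$164,931

Doubled: 2 × $34,890 = $69,780
Penalty days: min(36, 20) = 20
Waiting-time penalty: 20 × $1,110 = $22,200
Subtotal: $34,890 + $69,780 + $22,200 = $126,870
Attorney fees: 30% of $126,870 = $38,061
Total award: $126,870 + $38,061 = $164,931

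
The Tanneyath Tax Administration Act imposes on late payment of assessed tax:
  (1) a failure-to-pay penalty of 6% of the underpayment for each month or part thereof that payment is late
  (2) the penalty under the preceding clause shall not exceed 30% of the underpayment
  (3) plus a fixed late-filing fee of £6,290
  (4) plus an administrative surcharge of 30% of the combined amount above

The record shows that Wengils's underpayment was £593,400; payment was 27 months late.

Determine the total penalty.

£239,603

Accrued rate: 6% × 27 = 162%, capped at 30% → 30%
Failure-to-pay penalty: 30% of £593,400 = £178,020
Penalty before surcharge: £178,020 + £6,290 = £184,310
Administrative surcharge: 30% of £184,310 = £55,293
Total penalty: £184,310 + £55,293 = £239,603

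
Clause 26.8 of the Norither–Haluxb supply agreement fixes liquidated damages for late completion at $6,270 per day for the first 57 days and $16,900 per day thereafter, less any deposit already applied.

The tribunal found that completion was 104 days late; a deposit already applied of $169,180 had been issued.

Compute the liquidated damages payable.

First 57 days: 57 × $6,270 = $357,390
Remaining days: (104 − 57) × $16,900 = $794,300
Accrued per-day damages: $357,390 + $794,300 = $1,151,690
Less deposit already applied: $1,151,690 − $169,180 = $982,510

Liquidated damages: $982,510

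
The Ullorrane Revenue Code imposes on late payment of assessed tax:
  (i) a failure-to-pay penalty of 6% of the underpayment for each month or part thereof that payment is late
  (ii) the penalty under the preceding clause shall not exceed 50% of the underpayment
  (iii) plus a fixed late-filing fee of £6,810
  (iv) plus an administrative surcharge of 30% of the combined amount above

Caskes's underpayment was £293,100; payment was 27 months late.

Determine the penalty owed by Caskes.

£199,368

Accrued rate: 6% × 27 = 162%, capped at 50% → 50%
Failure-to-pay penalty: 50% of £293,100 = £146,550
Penalty before surcharge: £146,550 + £6,810 = £153,360
Administrative surcharge: 30% of £153,360 = £46,008
Total penalty: £153,360 + £46,008 = £199,368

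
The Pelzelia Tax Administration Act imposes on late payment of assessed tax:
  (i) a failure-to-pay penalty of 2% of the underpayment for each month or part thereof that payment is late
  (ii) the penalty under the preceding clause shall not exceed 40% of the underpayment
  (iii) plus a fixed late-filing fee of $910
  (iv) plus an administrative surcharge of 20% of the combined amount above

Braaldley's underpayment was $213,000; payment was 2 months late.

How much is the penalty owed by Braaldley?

$11,316

Accrued rate: 2% × 2 = 4%, capped at 40% → 4%
Failure-to-pay penalty: 4% of $213,000 = $8,520
Penalty before surcharge: $8,520 + $910 = $9,430
Administrative surcharge: 20% of $9,430 = $1,886
Total penalty: $9,430 + $1,886 = $11,316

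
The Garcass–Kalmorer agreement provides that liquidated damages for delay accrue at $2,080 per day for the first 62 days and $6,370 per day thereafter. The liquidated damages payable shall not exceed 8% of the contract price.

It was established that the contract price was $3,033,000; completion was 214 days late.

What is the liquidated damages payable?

First 62 days: 62 × $2,080 = $128,960
Remaining days: (214 − 62) × $6,370 = $968,240
Accrued per-day damages: $128,960 + $968,240 = $1,097,200
Cap: 8% of $3,033,000 = $242,640
Cap at $242,640: $1,097,200 exceeds the cap → $242,640

$242,640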